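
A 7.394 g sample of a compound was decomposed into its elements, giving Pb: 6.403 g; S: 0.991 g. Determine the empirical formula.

PbS

Pb: 6.403 g ÷ 207.2 g/mol = 0.0309 mol
S: 0.991 g ÷ 32.07 g/mol = 0.0309 mol
Divide by the smallest (0.0309 mol S): Pb 1.000, S 1.000
Ratio ≈ 1:1, so the empirical formula is PbS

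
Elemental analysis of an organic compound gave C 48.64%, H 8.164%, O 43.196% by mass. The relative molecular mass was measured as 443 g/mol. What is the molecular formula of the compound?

Assume 100 g: 48.64 g C, 8.164 g H, 43.196 g O.
n(C) = 48.64/12.01 = 4.05, n(H) = 8.164/1.008 = 8.099, n(O) = 43.196/16.00 = 2.7
Ratios (÷ 2.7): C 1.500, H 3.000, O 1.000
Scaling by 2: C 3.00, H 6.00, O 2.00 → C3H6O2
Empirical-formula mass = 74.08 g/mol
n = 443 / 74.08 = 5.98 ≈ 6
Molecular formula = (C3H6O2)×6 = C18H36O12

C18H36O12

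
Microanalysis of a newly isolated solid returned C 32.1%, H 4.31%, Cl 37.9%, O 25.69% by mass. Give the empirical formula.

C5H8Cl2O3

Assume 100 g: 32.1 g C, 4.31 g H, 37.9 g Cl, 25.69 g O.
C: 32.1 g ÷ 12.01 g/mol = 2.673 mol
H: 4.31 g ÷ 1.008 g/mol = 4.276 mol
Cl: 37.9 g ÷ 35.45 g/mol = 1.069 mol
O: 25.69 g ÷ 16.00 g/mol = 1.606 mol
Ratios (÷ 1.069): C 2.500, H 3.999, Cl 1.000, O 1.502
Multiply by 2: C 5.00, H 8.00, Cl 2.00, O 3.00 → C5H8Cl2O3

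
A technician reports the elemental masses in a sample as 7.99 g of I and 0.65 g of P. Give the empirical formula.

I3P

I: 7.99 g ÷ 126.90 g/mol = 0.06296 mol
P: 0.65 g ÷ 30.97 g/mol = 0.02099 mol
Divide by the smallest (0.02099 mol P): I 3.000, P 1.000
Ratio ≈ 3:1, so the empirical formula is I3P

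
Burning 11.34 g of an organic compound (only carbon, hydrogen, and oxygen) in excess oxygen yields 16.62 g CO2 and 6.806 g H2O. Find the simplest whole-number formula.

CH2O

mol C = 16.62 / 44.01 = 0.3776; mass C = 0.3776 × 12.01 = 4.535 g
mol H = 2 × (6.806 / 18.02) = 0.7554; mass H = 0.7554 × 1.008 = 0.7614 g
mass O = 11.34 − (5.297) = 6.043 g → mol O = 0.3777
Divide by the smallest (0.3776 mol C): C 1.000, H 2.000, O 1.000
→ CH2O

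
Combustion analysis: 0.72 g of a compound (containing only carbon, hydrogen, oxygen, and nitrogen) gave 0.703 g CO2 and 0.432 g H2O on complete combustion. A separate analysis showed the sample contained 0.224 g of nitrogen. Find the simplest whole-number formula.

CH3NO

mol C = 0.703 / 44.01 = 0.01597; mass C = 0.01597 × 12.01 = 0.1918 g
mol H = 2 × (0.432 / 18.02) = 0.04795; mass H = 0.04795 × 1.008 = 0.04833 g
mol N = 0.224 / 14.01 = 0.01599
mass O = 0.72 − (0.4642) = 0.2558 g → mol O = 0.01599
Divide by the smallest (0.01597 mol C): C 1.000, H 3.002, N 1.001, O 1.001
→ CH3NO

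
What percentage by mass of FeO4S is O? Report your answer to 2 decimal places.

Molar mass = 1(55.85) + 4(16.00) + 1(32.07) = 151.920 g/mol
Mass of O per mole = 4 × 16.00 = 64.000 g
% O = 64.000 / 151.920 × 100 = 42.13%

42.13%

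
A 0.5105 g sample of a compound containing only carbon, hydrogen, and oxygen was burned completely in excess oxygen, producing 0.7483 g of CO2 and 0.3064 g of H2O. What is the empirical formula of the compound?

CH2O

mol C = 0.7483 / 44.01 = 0.01700; mass C = 0.01700 × 12.01 = 0.2042 g
mol H = 2 × (0.3064 / 18.02) = 0.03401; mass H = 0.03401 × 1.008 = 0.03428 g
mass O = 0.5105 − (0.2385) = 0.2720 g → mol O = 0.01700
Ratios (÷ 0.017): C 1.000, H 2.000, O 1.000
→ CH2O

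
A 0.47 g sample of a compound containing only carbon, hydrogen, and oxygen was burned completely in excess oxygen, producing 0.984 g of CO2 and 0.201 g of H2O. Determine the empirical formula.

mol C = 0.984 / 44.01 = 0.02236; mass C = 0.02236 × 12.01 = 0.2685 g
mol H = 2 × (0.201 / 18.02) = 0.02231; mass H = 0.02231 × 1.008 = 0.02249 g
mass O = 0.47 − (0.2910) = 0.1790 g → mol O = 0.01119
Smallest is O at 0.01119 mol; normalising gives C 1.999, H 1.994, O 1.000
Ratio ≈ 2:2:1, so the empirical formula is C2H2O

C2H2O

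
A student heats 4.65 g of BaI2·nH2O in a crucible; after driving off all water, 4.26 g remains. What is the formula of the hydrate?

Mass of water lost = 4.65 − 4.26 = 0.39 g → 0.39 / 18.02 = 0.02164 mol H2O
Molar mass of BaI2 = 391.13 g/mol → mol BaI2 = 4.26 / 391.13 = 0.01089
n = 0.02164 / 0.01089 = 1.99 ≈ 2 → BaI2·2H2O

BaI2·2H2O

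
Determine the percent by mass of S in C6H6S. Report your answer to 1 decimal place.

29.1%

Molar mass = 6(12.01) + 6(1.008) + 1(32.07) = 110.178 g/mol
Mass of S per mole = 1 × 32.07 = 32.070 g
% S = 32.070 / 110.178 × 100 = 29.1%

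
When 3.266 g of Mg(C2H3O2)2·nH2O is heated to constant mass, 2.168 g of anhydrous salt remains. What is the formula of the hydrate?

Mg(C2H3O2)2·4H2O

Mass of water lost = 3.266 − 2.168 = 1.098 g → 1.098 / 18.02 = 0.06093 mol H2O
Molar mass of Mg(C2H3O2)2 = 142.40 g/mol → mol Mg(C2H3O2)2 = 2.168 / 142.40 = 0.01522
n = 0.06093 / 0.01522 = 4.00 ≈ 4 → Mg(C2H3O2)2·4H2O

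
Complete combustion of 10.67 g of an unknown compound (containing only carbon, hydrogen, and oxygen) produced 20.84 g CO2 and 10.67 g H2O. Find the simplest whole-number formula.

C2H5O

mol C = 20.84 / 44.01 = 0.4735; mass C = 0.4735 × 12.01 = 5.687 g
mol H = 2 × (10.67 / 18.02) = 1.184; mass H = 1.184 × 1.008 = 1.194 g
mass O = 10.67 − (6.881) = 3.789 g → mol O = 0.2368
Ratios (÷ 0.2368): C 1.999, H 5.000, O 1.000
≈ 2:5:1 → C2H5O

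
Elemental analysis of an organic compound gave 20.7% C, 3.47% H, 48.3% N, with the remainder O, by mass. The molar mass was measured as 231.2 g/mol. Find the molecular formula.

Assume 100 g: 20.7 g C, 3.47 g H, 48.3 g N, 27.53 g O.
n(C) = 20.7/12.01 = 1.724, n(H) = 3.47/1.008 = 3.442, n(N) = 48.3/14.01 = 3.448, n(O) = 27.53/16.00 = 1.721
Ratios (÷ 1.721): C 1.002, H 2.001, N 2.004, O 1.000
Ratio ≈ 1:2:2:1, so the empirical formula is CH2N2O
Empirical-formula mass = 58.05 g/mol
n = 231.2 / 58.05 = 3.98 ≈ 4
Molecular formula = (CH2N2O)×4 = C4H8N8O4

C4H8N8O4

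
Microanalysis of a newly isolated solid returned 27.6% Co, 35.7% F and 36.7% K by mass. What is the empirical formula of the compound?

CoF4K2

Assume 100 g: 27.6 g Co, 35.7 g F, 36.7 g K.
n(Co) = 27.6/58.93 = 0.4684, n(F) = 35.7/19.00 = 1.879, n(K) = 36.7/39.10 = 0.9386
Smallest is Co at 0.4684 mol; normalising gives Co 1.000, F 4.012, K 2.004
≈ 1:4:2 → CoF4K2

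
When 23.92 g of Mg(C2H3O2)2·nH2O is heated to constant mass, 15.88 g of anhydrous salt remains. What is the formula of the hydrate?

Mg(C2H3O2)2·4H2O

Mass of water lost = 23.92 − 15.88 = 8.04 g → 8.04 / 18.02 = 0.4462 mol H2O
Molar mass of Mg(C2H3O2)2 = 142.40 g/mol → mol Mg(C2H3O2)2 = 15.88 / 142.40 = 0.1115
n = 0.4462 / 0.1115 = 4.00 ≈ 4 → Mg(C2H3O2)2·4H2O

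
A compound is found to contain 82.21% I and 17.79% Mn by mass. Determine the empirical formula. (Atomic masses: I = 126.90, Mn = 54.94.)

Assume 100 g: 82.21 g I, 17.79 g Mn.
n(I) = 82.21/126.90 = 0.6478, n(Mn) = 17.79/54.94 = 0.3238
Divide by the smallest (0.3238 mol Mn): I 2.001, Mn 1.000
Ratio ≈ 2:1, so the empirical formula is I2Mn

I2Mn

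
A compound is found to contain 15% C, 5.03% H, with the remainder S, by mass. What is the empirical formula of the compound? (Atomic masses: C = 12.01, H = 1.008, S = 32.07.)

Assume 100 g: 15 g C, 5.03 g H, 79.97 g S.
Moles — C: 15 / 12.01 = 1.249 mol; H: 5.03 / 1.008 = 4.99 mol; S: 79.97 / 32.07 = 2.494 mol
Divide by the smallest (1.249 mol C): C 1.000, H 3.995, S 1.997
≈ 1:4:2 → CH4S2

CH4S2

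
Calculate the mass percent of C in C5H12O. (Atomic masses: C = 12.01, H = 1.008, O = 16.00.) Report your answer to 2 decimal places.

68.13%

Molar mass = 5(12.01) + 12(1.008) + 1(16.00) = 88.146 g/mol
Mass of C per mole = 5 × 12.01 = 60.050 g
% C = 60.050 / 88.146 × 100 = 68.13%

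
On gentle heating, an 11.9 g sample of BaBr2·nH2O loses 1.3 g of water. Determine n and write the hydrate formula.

Mass of anhydrous BaBr2 = 11.9 − 1.3 = 10.6 g
mol H2O = 1.3 / 18.02 = 0.07214
Molar mass of BaBr2 = 297.13 g/mol → mol BaBr2 = 10.6 / 297.13 = 0.03567
n = 0.07214 / 0.03567 = 2.02 ≈ 2 → BaBr2·2H2O

BaBr2·2H2O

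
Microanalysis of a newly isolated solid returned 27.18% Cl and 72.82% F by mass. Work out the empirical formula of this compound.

Assume 100 g: 27.18 g Cl, 72.82 g F.
Cl: 27.18 g ÷ 35.45 g/mol = 0.7667 mol
F: 72.82 g ÷ 19.00 g/mol = 3.833 mol
Smallest is Cl at 0.7667 mol; normalising gives Cl 1.000, F 4.999
→ ClF5

ClF5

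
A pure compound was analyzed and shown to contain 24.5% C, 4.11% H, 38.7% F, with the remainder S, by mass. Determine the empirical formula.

Assume 100 g: 24.5 g C, 4.11 g H, 38.7 g F, 32.69 g S.
Moles — C: 24.5 / 12.01 = 2.04 mol; H: 4.11 / 1.008 = 4.077 mol; F: 38.7 / 19.00 = 2.037 mol; S: 32.69 / 32.07 = 1.019 mol
Divide by the smallest (1.019 mol S): C 2.001, H 4.000, F 1.998, S 1.000
→ C2H4F2S

C2H4F2S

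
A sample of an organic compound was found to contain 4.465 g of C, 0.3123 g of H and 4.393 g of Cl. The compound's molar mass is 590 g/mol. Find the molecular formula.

C24H20Cl8

n(C) = 4.465/12.01 = 0.3718, n(H) = 0.3123/1.008 = 0.3098, n(Cl) = 4.393/35.45 = 0.1239
Ratios (÷ 0.1239): C 3.000, H 2.500, Cl 1.000
×2: C 6.00, H 5.00, Cl 2.00 → C6H5Cl2
Empirical-formula mass = 148.00 g/mol
n = 590 / 148.00 = 3.99 ≈ 4
Molecular formula = (C6H5Cl2)×4 = C24H20Cl8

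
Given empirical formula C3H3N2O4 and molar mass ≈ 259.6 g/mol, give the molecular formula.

Empirical-formula mass = 131.07 g/mol
n = 259.6 / 131.07 = 1.98 ≈ 2
Molecular formula = (C3H3N2O4)2 = C6H6N4O8

C6H6N4O8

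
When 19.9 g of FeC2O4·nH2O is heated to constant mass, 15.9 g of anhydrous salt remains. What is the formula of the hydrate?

Mass of water lost = 19.9 − 15.9 = 4 g → 4 / 18.02 = 0.222 mol H2O
Molar mass of FeC2O4 = 143.87 g/mol → mol FeC2O4 = 15.9 / 143.87 = 0.1105
n = 0.222 / 0.1105 = 2.01 ≈ 2 → FeC2O4·2H2O

FeC2O4·2H2O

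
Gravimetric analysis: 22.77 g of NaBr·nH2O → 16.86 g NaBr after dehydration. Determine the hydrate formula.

NaBr·2H2O

Mass of water lost = 22.77 − 16.86 = 5.91 g → 5.91 / 18.02 = 0.328 mol H2O
Molar mass of NaBr = 102.89 g/mol → mol NaBr = 16.86 / 102.89 = 0.1639
n = 0.328 / 0.1639 = 2.00 ≈ 2 → NaBr·2H2O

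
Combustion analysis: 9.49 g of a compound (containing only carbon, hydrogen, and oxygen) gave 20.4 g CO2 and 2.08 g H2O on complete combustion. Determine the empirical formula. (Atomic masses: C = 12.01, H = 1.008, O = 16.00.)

C2HO

mol C = 20.4 / 44.01 = 0.4635; mass C = 0.4635 × 12.01 = 5.567 g
mol H = 2 × (2.08 / 18.02) = 0.2309; mass H = 0.2309 × 1.008 = 0.2327 g
mass O = 9.49 − (5.800) = 3.690 g → mol O = 0.2306
Divide by the smallest (0.2306 mol O): C 2.010, H 1.001, O 1.000
Ratio ≈ 2:1:1, so the empirical formula is C2HO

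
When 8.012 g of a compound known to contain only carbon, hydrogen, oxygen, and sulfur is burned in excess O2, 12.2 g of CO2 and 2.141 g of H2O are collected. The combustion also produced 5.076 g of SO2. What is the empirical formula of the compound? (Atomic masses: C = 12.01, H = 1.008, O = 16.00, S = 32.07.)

mol C = 12.2 / 44.01 = 0.2772; mass C = 0.2772 × 12.01 = 3.329 g
mol H = 2 × (2.141 / 18.02) = 0.2376; mass H = 0.2376 × 1.008 = 0.2395 g
mol S = 5.076 / 64.07 = 0.07923; mass S = 2.541 g
mass O = 8.012 − (6.110) = 1.902 g → mol O = 0.1189
Ratios (÷ 0.07923): C 3.499, H 2.999, O 1.501, S 1.000
Scaling by 2: C 7.00, H 6.00, O 3.00, S 2.00 → C7H6O3S2

C7H6O3S2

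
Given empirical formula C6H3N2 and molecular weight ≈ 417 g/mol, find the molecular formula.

Empirical-formula mass = 103.10 g/mol
n = 417 / 103.10 = 4.04 ≈ 4
Molecular formula = (C6H3N2)4 = C24H12N8

C24H12N8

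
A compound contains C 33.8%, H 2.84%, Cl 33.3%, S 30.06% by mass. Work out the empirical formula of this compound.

C3H3ClS

Assume 100 g: 33.8 g C, 2.84 g H, 33.3 g Cl, 30.06 g S.
C: 33.8 g ÷ 12.01 g/mol = 2.814 mol
H: 2.84 g ÷ 1.008 g/mol = 2.817 mol
Cl: 33.3 g ÷ 35.45 g/mol = 0.9394 mol
S: 30.06 g ÷ 32.07 g/mol = 0.9373 mol
Smallest is S at 0.9373 mol; normalising gives C 3.003, H 3.006, Cl 1.002, S 1.000
≈ 3:3:1:1 → C3H3ClS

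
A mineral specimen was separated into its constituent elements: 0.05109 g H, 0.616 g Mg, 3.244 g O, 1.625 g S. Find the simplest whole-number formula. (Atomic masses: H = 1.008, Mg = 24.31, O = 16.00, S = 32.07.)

H2MgO8S2

H: 0.05109 g ÷ 1.008 g/mol = 0.05068 mol
Mg: 0.616 g ÷ 24.31 g/mol = 0.02534 mol
O: 3.244 g ÷ 16.00 g/mol = 0.2028 mol
S: 1.625 g ÷ 32.07 g/mol = 0.05067 mol
Divide by the smallest (0.02534 mol Mg): H 2.000, Mg 1.000, O 8.001, S 2.000
≈ 2:1:8:2 → H2MgO8S2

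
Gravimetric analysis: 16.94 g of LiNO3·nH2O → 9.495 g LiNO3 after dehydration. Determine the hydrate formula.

LiNO3·3H2O

Mass of water lost = 16.94 − 9.495 = 7.445 g → 7.445 / 18.02 = 0.4132 mol H2O
Molar mass of LiNO3 = 68.95 g/mol → mol LiNO3 = 9.495 / 68.95 = 0.1377
n = 0.4132 / 0.1377 = 3.00 ≈ 3 → LiNO3·3H2O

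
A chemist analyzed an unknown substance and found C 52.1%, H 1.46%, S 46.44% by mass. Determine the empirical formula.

C3HS

Assume 100 g: 52.1 g C, 1.46 g H, 46.44 g S.
Moles — C: 52.1 / 12.01 = 4.338 mol; H: 1.46 / 1.008 = 1.448 mol; S: 46.44 / 32.07 = 1.448 mol
Ratios (÷ 1.448): C 2.996, H 1.000, S 1.000
≈ 3:1:1 → C3HS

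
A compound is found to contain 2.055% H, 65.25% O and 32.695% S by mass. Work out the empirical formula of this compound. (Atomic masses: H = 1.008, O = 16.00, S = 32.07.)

H2O4S

Assume 100 g: 2.055 g H, 65.25 g O, 32.695 g S.
n(H) = 2.055/1.008 = 2.039, n(O) = 65.25/16.00 = 4.078, n(S) = 32.695/32.07 = 1.019
Smallest is S at 1.019 mol; normalising gives H 2.000, O 4.000, S 1.000
→ H2O4S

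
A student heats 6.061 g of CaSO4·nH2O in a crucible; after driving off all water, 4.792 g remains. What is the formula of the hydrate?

CaSO4·2H2O

Mass of water lost = 6.061 − 4.792 = 1.269 g → 1.269 / 18.02 = 0.07042 mol H2O
Molar mass of CaSO4 = 136.15 g/mol → mol CaSO4 = 4.792 / 136.15 = 0.0352
n = 0.07042 / 0.0352 = 2.00 ≈ 2 → CaSO4·2H2O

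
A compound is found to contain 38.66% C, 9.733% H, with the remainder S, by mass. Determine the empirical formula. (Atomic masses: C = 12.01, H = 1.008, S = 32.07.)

Assume 100 g: 38.66 g C, 9.733 g H, 51.607 g S.
Moles — C: 38.66 / 12.01 = 3.219 mol; H: 9.733 / 1.008 = 9.656 mol; S: 51.607 / 32.07 = 1.609 mol
Smallest is S at 1.609 mol; normalising gives C 2.000, H 6.000, S 1.000
≈ 2:6:1 → C2H6S

C2H6S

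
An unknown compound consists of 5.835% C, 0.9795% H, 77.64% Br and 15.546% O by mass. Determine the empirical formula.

Assume 100 g: 5.835 g C, 0.9795 g H, 77.64 g Br, 15.546 g O.
Moles — C: 5.835 / 12.01 = 0.4858 mol; H: 0.9795 / 1.008 = 0.9717 mol; Br: 77.64 / 79.90 = 0.9717 mol; O: 15.546 / 16.00 = 0.9716 mol
Smallest is C at 0.4858 mol; normalising gives C 1.000, H 2.000, Br 2.000, O 2.000
Ratio ≈ 1:2:2:2, so the empirical formula is CH2Br2O2

CH2Br2O2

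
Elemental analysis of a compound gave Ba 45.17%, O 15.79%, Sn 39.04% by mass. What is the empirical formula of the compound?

Assume 100 g: 45.17 g Ba, 15.79 g O, 39.04 g Sn.
Ba: 45.17 g ÷ 137.33 g/mol = 0.3289 mol
O: 15.79 g ÷ 16.00 g/mol = 0.9869 mol
Sn: 39.04 g ÷ 118.71 g/mol = 0.3289 mol
Divide by the smallest (0.3289 mol Sn): Ba 1.000, O 3.001, Sn 1.000
→ BaO3Sn

BaO3Sn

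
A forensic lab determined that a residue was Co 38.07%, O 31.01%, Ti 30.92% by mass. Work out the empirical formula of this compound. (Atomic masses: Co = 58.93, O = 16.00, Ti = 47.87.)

Assume 100 g: 38.07 g Co, 31.01 g O, 30.92 g Ti.
Co: 38.07 g ÷ 58.93 g/mol = 0.646 mol
O: 31.01 g ÷ 16.00 g/mol = 1.938 mol
Ti: 30.92 g ÷ 47.87 g/mol = 0.6459 mol
Divide by the smallest (0.6459 mol Ti): Co 1.000, O 3.001, Ti 1.000
→ CoO3Ti

CoO3Ti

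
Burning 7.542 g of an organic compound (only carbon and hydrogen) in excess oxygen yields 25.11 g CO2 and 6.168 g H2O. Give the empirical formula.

mol C = 25.11 / 44.01 = 0.5706; mass C = 0.5706 × 12.01 = 6.852 g
mol H = 2 × (6.168 / 18.02) = 0.6846; mass H = 0.6846 × 1.008 = 0.6900 g
Ratios (÷ 0.5706): C 1.000, H 1.200
Scaling by 5: C 5.00, H 6.00 → C5H6

C5H6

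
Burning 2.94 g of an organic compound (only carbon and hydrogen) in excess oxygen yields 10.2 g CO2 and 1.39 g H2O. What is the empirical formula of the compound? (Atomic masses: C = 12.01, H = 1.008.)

C3H2

mol C = 10.2 / 44.01 = 0.2318; mass C = 0.2318 × 12.01 = 2.784 g
mol H = 2 × (1.39 / 18.02) = 0.1543; mass H = 0.1543 × 1.008 = 0.1555 g
Smallest is H at 0.1543 mol; normalising gives C 1.502, H 1.000
Scaling by 2: C 3.00, H 2.00 → C3H2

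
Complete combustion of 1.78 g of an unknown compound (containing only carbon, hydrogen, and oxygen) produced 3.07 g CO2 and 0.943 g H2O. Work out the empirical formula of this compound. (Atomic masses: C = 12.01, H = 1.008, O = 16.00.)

mol C = 3.07 / 44.01 = 0.06976; mass C = 0.06976 × 12.01 = 0.8378 g
mol H = 2 × (0.943 / 18.02) = 0.1047; mass H = 0.1047 × 1.008 = 0.1055 g
mass O = 1.78 − (0.9433) = 0.8367 g → mol O = 0.05230
Smallest is O at 0.0523 mol; normalising gives C 1.334, H 2.001, O 1.000
Multiply by 3: C 4.00, H 6.00, O 3.00 → C4H6O3

C4H6O3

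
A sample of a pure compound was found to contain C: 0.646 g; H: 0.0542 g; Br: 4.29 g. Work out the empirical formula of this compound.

Moles — C: 0.646 / 12.01 = 0.05379 mol; H: 0.0542 / 1.008 = 0.05377 mol; Br: 4.29 / 79.90 = 0.05369 mol
Divide by the smallest (0.05369 mol Br): C 1.002, H 1.001, Br 1.000
Ratio ≈ 1:1:1, so the empirical formula is CHBr

CHBr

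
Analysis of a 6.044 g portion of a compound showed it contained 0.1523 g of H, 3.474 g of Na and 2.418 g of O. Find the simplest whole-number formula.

HNaO

H: 0.1523 g ÷ 1.008 g/mol = 0.1511 mol
Na: 3.474 g ÷ 22.99 g/mol = 0.1511 mol
O: 2.418 g ÷ 16.00 g/mol = 0.1511 mol
Smallest is H at 0.1511 mol; normalising gives H 1.000, Na 1.000, O 1.000
→ HNaO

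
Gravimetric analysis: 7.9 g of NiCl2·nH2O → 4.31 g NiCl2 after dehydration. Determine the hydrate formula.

NiCl2·6H2O

Mass of water lost = 7.9 − 4.31 = 3.59 g → 3.59 / 18.02 = 0.1992 mol H2O
Molar mass of NiCl2 = 129.59 g/mol → mol NiCl2 = 4.31 / 129.59 = 0.03326
n = 0.1992 / 0.03326 = 5.99 ≈ 6 → NiCl2·6H2O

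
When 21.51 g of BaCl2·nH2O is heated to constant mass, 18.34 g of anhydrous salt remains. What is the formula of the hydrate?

Mass of water lost = 21.51 − 18.34 = 3.17 g → 3.17 / 18.02 = 0.1759 mol H2O
Molar mass of BaCl2 = 208.23 g/mol → mol BaCl2 = 18.34 / 208.23 = 0.08808
n = 0.1759 / 0.08808 = 2.00 ≈ 2 → BaCl2·2H2O

BaCl2·2H2O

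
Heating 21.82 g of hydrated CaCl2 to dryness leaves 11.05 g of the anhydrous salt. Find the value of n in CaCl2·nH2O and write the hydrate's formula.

CaCl2·6H2O

Mass of water lost = 21.82 − 11.05 = 10.77 g → 10.77 / 18.02 = 0.5977 mol H2O
Molar mass of CaCl2 = 110.98 g/mol → mol CaCl2 = 11.05 / 110.98 = 0.09957
n = 0.5977 / 0.09957 = 6.00 ≈ 6 → CaCl2·6H2O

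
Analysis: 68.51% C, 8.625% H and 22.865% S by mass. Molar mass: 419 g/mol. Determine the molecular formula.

Assume 100 g: 68.51 g C, 8.625 g H, 22.865 g S.
n(C) = 68.51/12.01 = 5.704, n(H) = 8.625/1.008 = 8.557, n(S) = 22.865/32.07 = 0.713
Ratios (÷ 0.713): C 8.001, H 12.001, S 1.000
→ C8H12S
Empirical-formula mass = 140.25 g/mol
n = 419 / 140.25 = 2.99 ≈ 3
Molecular formula = (C8H12S)×3 = C24H36S3

C24H36S3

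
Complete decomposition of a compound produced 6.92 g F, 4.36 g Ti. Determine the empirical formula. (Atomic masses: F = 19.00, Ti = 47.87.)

F4Ti

Moles — F: 6.92 / 19.00 = 0.3642 mol; Ti: 4.36 / 47.87 = 0.09108 mol
Divide by the smallest (0.09108 mol Ti): F 3.999, Ti 1.000
Ratio ≈ 4:1, so the empirical formula is F4Ti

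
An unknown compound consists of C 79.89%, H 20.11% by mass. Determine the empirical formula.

CH3

Assume 100 g: 79.89 g C, 20.11 g H.
C: 79.89 g ÷ 12.01 g/mol = 6.652 mol
H: 20.11 g ÷ 1.008 g/mol = 19.95 mol
Ratios (÷ 6.652): C 1.000, H 2.999
→ CH3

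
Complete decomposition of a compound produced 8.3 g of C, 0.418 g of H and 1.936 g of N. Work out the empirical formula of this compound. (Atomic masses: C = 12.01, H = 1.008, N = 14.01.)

C: 8.3 g ÷ 12.01 g/mol = 0.6911 mol
H: 0.418 g ÷ 1.008 g/mol = 0.4147 mol
N: 1.936 g ÷ 14.01 g/mol = 0.1382 mol
Divide by the smallest (0.1382 mol N): C 5.001, H 3.001, N 1.000
→ C5H3N

C5H3N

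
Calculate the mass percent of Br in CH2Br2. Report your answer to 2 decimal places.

91.93%

Molar mass = 1(12.01) + 2(1.008) + 2(79.90) = 173.826 g/mol
Mass of Br per mole = 2 × 79.90 = 159.800 g
% Br = 159.800 / 173.826 × 100 = 91.93%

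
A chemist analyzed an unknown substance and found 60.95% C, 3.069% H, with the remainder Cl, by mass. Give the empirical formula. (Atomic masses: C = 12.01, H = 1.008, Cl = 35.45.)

Assume 100 g: 60.95 g C, 3.069 g H, 35.981 g Cl.
n(C) = 60.95/12.01 = 5.075, n(H) = 3.069/1.008 = 3.045, n(Cl) = 35.981/35.45 = 1.015
Divide by the smallest (1.015 mol Cl): C 5.000, H 3.000, Cl 1.000
Ratio ≈ 5:3:1, so the empirical formula is C5H3Cl

C5H3Cl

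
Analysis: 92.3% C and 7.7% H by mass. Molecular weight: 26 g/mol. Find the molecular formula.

Assume 100 g: 92.3 g C, 7.7 g H.
Moles — C: 92.3 / 12.01 = 7.685 mol; H: 7.7 / 1.008 = 7.639 mol
Smallest is H at 7.639 mol; normalising gives C 1.006, H 1.000
→ CH
Empirical-formula mass = 13.02 g/mol
n = 26 / 13.02 = 2.00 ≈ 2
Molecular formula = (CH)×2 = C2H2

C2H2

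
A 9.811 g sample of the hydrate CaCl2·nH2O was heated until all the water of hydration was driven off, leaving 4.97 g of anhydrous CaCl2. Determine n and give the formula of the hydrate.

CaCl2·6H2O

Mass of water lost = 9.811 − 4.97 = 4.841 g → 4.841 / 18.02 = 0.2686 mol H2O
Molar mass of CaCl2 = 110.98 g/mol → mol CaCl2 = 4.97 / 110.98 = 0.04478
n = 0.2686 / 0.04478 = 6.00 ≈ 6 → CaCl2·6H2O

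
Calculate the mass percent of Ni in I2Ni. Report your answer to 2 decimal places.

Molar mass = 2(126.90) + 1(58.69) = 312.490 g/mol
Mass of Ni per mole = 1 × 58.69 = 58.690 g
% Ni = 58.690 / 312.490 × 100 = 18.78%

18.78%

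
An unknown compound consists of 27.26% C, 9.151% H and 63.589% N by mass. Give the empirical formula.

CH4N2

Assume 100 g: 27.26 g C, 9.151 g H, 63.589 g N.
C: 27.26 g ÷ 12.01 g/mol = 2.27 mol
H: 9.151 g ÷ 1.008 g/mol = 9.078 mol
N: 63.589 g ÷ 14.01 g/mol = 4.539 mol
Ratios (÷ 2.27): C 1.000, H 4.000, N 2.000
≈ 1:4:2 → CH4N2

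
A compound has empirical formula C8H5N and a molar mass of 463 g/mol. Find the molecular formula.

Empirical-formula mass = 115.13 g/mol
n = 463 / 115.13 = 4.02 ≈ 4
Molecular formula = (C8H5N)4 = C32H20N4

C32H20N4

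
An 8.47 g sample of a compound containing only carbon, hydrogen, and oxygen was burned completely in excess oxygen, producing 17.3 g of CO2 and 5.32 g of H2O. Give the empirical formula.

mol C = 17.3 / 44.01 = 0.3931; mass C = 0.3931 × 12.01 = 4.721 g
mol H = 2 × (5.32 / 18.02) = 0.5905; mass H = 0.5905 × 1.008 = 0.5952 g
mass O = 8.47 − (5.316) = 3.154 g → mol O = 0.1971
Divide by the smallest (0.1971 mol O): C 1.994, H 2.996, O 1.000
≈ 2:3:1 → C2H3O

C2H3O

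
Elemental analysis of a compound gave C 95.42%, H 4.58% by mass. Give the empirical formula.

C7H4

Assume 100 g: 95.42 g C, 4.58 g H.
C: 95.42 g ÷ 12.01 g/mol = 7.945 mol
H: 4.58 g ÷ 1.008 g/mol = 4.544 mol
Divide by the smallest (4.544 mol H): C 1.749, H 1.000
Multiply by 4: C 6.99, H 4.00 → C7H4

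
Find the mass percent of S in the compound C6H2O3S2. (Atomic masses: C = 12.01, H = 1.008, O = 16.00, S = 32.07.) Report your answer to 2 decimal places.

34.44%

Molar mass = 6(12.01) + 2(1.008) + 3(16.00) + 2(32.07) = 186.216 g/mol
Mass of S per mole = 2 × 32.07 = 64.140 g
% S = 64.140 / 186.216 × 100 = 34.44%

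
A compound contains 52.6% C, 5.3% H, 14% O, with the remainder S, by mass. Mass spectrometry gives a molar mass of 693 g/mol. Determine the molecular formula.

Assume 100 g: 52.6 g C, 5.3 g H, 14 g O, 28.1 g S.
Moles — C: 52.6 / 12.01 = 4.38 mol; H: 5.3 / 1.008 = 5.258 mol; O: 14 / 16.00 = 0.875 mol; S: 28.1 / 32.07 = 0.8762 mol
Smallest is O at 0.875 mol; normalising gives C 5.005, H 6.009, O 1.000, S 1.001
Ratio ≈ 5:6:1:1, so the empirical formula is C5H6OS
Empirical-formula mass = 114.17 g/mol
n = 693 / 114.17 = 6.07 ≈ 6
Molecular formula = (C5H6OS)×6 = C30H36O6S6

C30H36O6S6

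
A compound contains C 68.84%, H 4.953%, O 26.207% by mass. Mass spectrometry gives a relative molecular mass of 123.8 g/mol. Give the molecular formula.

C7H6O2

Assume 100 g: 68.84 g C, 4.953 g H, 26.207 g O.
Moles — C: 68.84 / 12.01 = 5.732 mol; H: 4.953 / 1.008 = 4.914 mol; O: 26.207 / 16.00 = 1.638 mol
Smallest is O at 1.638 mol; normalising gives C 3.499, H 3.000, O 1.000
×2: C 7.00, H 6.00, O 2.00 → C7H6O2
Empirical-formula mass = 122.12 g/mol
n = 123.8 / 122.12 = 1.01 ≈ 1
Molecular formula = empirical formula = C7H6O2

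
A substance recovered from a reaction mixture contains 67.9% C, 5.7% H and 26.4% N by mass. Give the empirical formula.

C3H3N

Assume 100 g: 67.9 g C, 5.7 g H, 26.4 g N.
n(C) = 67.9/12.01 = 5.654, n(H) = 5.7/1.008 = 5.655, n(N) = 26.4/14.01 = 1.884
Ratios (÷ 1.884): C 3.000, H 3.001, N 1.000
→ C3H3N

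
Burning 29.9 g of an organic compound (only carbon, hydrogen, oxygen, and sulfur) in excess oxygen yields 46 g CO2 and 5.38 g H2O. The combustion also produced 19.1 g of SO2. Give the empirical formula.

C7H4O3S2

mol C = 46 / 44.01 = 1.045; mass C = 1.045 × 12.01 = 12.55 g
mol H = 2 × (5.38 / 18.02) = 0.5971; mass H = 0.5971 × 1.008 = 0.6019 g
mol S = 19.1 / 64.07 = 0.2981; mass S = 9.560 g
mass O = 29.9 − (22.72) = 7.185 g → mol O = 0.4490
Divide by the smallest (0.2981 mol S): C 3.506, H 2.003, O 1.506, S 1.000
×2: C 7.01, H 4.01, O 3.01, S 2.00 → C7H4O3S2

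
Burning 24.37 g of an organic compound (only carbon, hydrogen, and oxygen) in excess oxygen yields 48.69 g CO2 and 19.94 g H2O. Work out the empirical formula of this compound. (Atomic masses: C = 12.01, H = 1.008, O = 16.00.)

C2H4O

mol C = 48.69 / 44.01 = 1.106; mass C = 1.106 × 12.01 = 13.29 g
mol H = 2 × (19.94 / 18.02) = 2.213; mass H = 2.213 × 1.008 = 2.231 g
mass O = 24.37 − (15.52) = 8.852 g → mol O = 0.5533
Smallest is O at 0.5533 mol; normalising gives C 2.000, H 4.000, O 1.000
≈ 2:4:1 → C2H4O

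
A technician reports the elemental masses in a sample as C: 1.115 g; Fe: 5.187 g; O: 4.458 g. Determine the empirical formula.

CFeO3

C: 1.115 g ÷ 12.01 g/mol = 0.09284 mol
Fe: 5.187 g ÷ 55.85 g/mol = 0.09287 mol
O: 4.458 g ÷ 16.00 g/mol = 0.2786 mol
Divide by the smallest (0.09284 mol C): C 1.000, Fe 1.000, O 3.001
≈ 1:1:3 → CFeO3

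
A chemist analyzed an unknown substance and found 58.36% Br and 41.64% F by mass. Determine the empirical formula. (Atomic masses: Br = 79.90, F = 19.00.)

BrF3

Assume 100 g: 58.36 g Br, 41.64 g F.
n(Br) = 58.36/79.90 = 0.7304, n(F) = 41.64/19.00 = 2.192
Divide by the smallest (0.7304 mol Br): Br 1.000, F 3.000
≈ 1:3 → BrF3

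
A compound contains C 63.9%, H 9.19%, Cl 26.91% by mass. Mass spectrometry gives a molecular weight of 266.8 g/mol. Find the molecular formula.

Assume 100 g: 63.9 g C, 9.19 g H, 26.91 g Cl.
n(C) = 63.9/12.01 = 5.321, n(H) = 9.19/1.008 = 9.117, n(Cl) = 26.91/35.45 = 0.7591
Divide by the smallest (0.7591 mol Cl): C 7.009, H 12.010, Cl 1.000
Ratio ≈ 7:12:1, so the empirical formula is C7H12Cl
Empirical-formula mass = 131.62 g/mol
n = 266.8 / 131.62 = 2.03 ≈ 2
Molecular formula = (C7H12Cl)×2 = C14H24Cl2

C14H24Cl2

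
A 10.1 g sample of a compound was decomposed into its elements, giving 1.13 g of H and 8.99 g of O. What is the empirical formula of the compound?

Moles — H: 1.13 / 1.008 = 1.121 mol; O: 8.99 / 16.00 = 0.5619 mol
Divide by the smallest (0.5619 mol O): H 1.995, O 1.000
≈ 2:1 → H2O

H2O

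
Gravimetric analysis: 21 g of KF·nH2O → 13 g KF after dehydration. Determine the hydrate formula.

KF·2H2O

Mass of water lost = 21 − 13 = 8 g → 8 / 18.02 = 0.444 mol H2O
Molar mass of KF = 58.10 g/mol → mol KF = 13 / 58.10 = 0.2238
n = 0.444 / 0.2238 = 1.98 ≈ 2 → KF·2H2O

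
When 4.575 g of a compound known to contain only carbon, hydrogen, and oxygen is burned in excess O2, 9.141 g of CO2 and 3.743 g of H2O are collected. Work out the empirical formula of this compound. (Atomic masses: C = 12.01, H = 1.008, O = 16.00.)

mol C = 9.141 / 44.01 = 0.2077; mass C = 0.2077 × 12.01 = 2.495 g
mol H = 2 × (3.743 / 18.02) = 0.4154; mass H = 0.4154 × 1.008 = 0.4188 g
mass O = 4.575 − (2.913) = 1.662 g → mol O = 0.1039
Smallest is O at 0.1039 mol; normalising gives C 2.000, H 4.000, O 1.000
≈ 2:4:1 → C2H4O

C2H4O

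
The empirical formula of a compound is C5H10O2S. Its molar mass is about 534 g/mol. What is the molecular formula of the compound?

C20H40O8S4

Empirical-formula mass = 134.20 g/mol
n = 534 / 134.20 = 3.98 ≈ 4
Molecular formula = (C5H10O2S)4 = C20H40O8S4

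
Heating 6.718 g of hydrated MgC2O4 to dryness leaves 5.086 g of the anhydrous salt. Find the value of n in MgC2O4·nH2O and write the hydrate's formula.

MgC2O4·2H2O

Mass of water lost = 6.718 − 5.086 = 1.632 g → 1.632 / 18.02 = 0.09057 mol H2O
Molar mass of MgC2O4 = 112.33 g/mol → mol MgC2O4 = 5.086 / 112.33 = 0.04528
n = 0.09057 / 0.04528 = 2.00 ≈ 2 → MgC2O4·2H2O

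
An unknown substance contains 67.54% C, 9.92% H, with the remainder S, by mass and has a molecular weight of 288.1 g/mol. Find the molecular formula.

C16H28S2

Assume 100 g: 67.54 g C, 9.92 g H, 22.54 g S.
C: 67.54 g ÷ 12.01 g/mol = 5.624 mol
H: 9.92 g ÷ 1.008 g/mol = 9.841 mol
S: 22.54 g ÷ 32.07 g/mol = 0.7028 mol
Divide by the smallest (0.7028 mol S): C 8.001, H 14.002, S 1.000
≈ 8:14:1 → C8H14S
Empirical-formula mass = 142.26 g/mol
n = 288.1 / 142.26 = 2.03 ≈ 2
Molecular formula = (C8H14S)×2 = C16H28S2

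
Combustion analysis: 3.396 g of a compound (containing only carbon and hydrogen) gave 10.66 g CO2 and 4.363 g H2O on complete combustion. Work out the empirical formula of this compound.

mol C = 10.66 / 44.01 = 0.2422; mass C = 0.2422 × 12.01 = 2.909 g
mol H = 2 × (4.363 / 18.02) = 0.4842; mass H = 0.4842 × 1.008 = 0.4881 g
Divide by the smallest (0.2422 mol C): C 1.000, H 1.999
→ CH2

CH2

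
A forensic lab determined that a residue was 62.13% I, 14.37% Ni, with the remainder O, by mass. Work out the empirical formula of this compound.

Assume 100 g: 62.13 g I, 14.37 g Ni, 23.5 g O.
I: 62.13 g ÷ 126.90 g/mol = 0.4896 mol
Ni: 14.37 g ÷ 58.69 g/mol = 0.2448 mol
O: 23.5 g ÷ 16.00 g/mol = 1.469 mol
Divide by the smallest (0.2448 mol Ni): I 2.000, Ni 1.000, O 5.999
≈ 2:1:6 → I2NiO6

I2NiO6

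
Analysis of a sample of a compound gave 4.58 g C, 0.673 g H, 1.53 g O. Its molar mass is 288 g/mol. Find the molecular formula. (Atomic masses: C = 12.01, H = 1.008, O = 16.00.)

C16H28O4

n(C) = 4.58/12.01 = 0.3813, n(H) = 0.673/1.008 = 0.6677, n(O) = 1.53/16.00 = 0.09563
Divide by the smallest (0.09563 mol O): C 3.988, H 6.982, O 1.000
Ratio ≈ 4:7:1, so the empirical formula is C4H7O
Empirical-formula mass = 71.10 g/mol
n = 288 / 71.10 = 4.05 ≈ 4
Molecular formula = (C4H7O)×4 = C16H28O4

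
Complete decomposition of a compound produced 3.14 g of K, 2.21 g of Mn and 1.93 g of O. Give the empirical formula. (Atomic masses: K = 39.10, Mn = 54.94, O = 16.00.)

K2MnO3

K: 3.14 g ÷ 39.10 g/mol = 0.08031 mol
Mn: 2.21 g ÷ 54.94 g/mol = 0.04023 mol
O: 1.93 g ÷ 16.00 g/mol = 0.1206 mol
Smallest is Mn at 0.04023 mol; normalising gives K 1.996, Mn 1.000, O 2.999
≈ 2:1:3 → K2MnO3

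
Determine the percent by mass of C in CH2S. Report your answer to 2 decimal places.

Molar mass = 1(12.01) + 2(1.008) + 1(32.07) = 46.096 g/mol
Mass of C per mole = 1 × 12.01 = 12.010 g
% C = 12.010 / 46.096 × 100 = 26.05%

26.05%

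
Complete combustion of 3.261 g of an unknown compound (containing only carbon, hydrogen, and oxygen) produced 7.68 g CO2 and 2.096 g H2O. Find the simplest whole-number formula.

mol C = 7.68 / 44.01 = 0.1745; mass C = 0.1745 × 12.01 = 2.096 g
mol H = 2 × (2.096 / 18.02) = 0.2326; mass H = 0.2326 × 1.008 = 0.2345 g
mass O = 3.261 − (2.330) = 0.9307 g → mol O = 0.05817
Smallest is O at 0.05817 mol; normalising gives C 3.000, H 3.999, O 1.000
≈ 3:4:1 → C3H4O

C3H4O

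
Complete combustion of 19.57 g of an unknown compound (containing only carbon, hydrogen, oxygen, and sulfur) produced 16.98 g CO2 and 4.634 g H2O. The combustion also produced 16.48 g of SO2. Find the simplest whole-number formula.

C3H4O3S2

mol C = 16.98 / 44.01 = 0.3858; mass C = 0.3858 × 12.01 = 4.634 g
mol H = 2 × (4.634 / 18.02) = 0.5143; mass H = 0.5143 × 1.008 = 0.5184 g
mol S = 16.48 / 64.07 = 0.2572; mass S = 8.249 g
mass O = 19.57 − (13.40) = 6.169 g → mol O = 0.3856
Ratios (÷ 0.2572): C 1.500, H 2.000, O 1.499, S 1.000
Scaling by 2: C 3.00, H 4.00, O 3.00, S 2.00 → C3H4O3S2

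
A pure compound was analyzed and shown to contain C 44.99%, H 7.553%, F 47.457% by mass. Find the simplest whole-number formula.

Assume 100 g: 44.99 g C, 7.553 g H, 47.457 g F.
Moles — C: 44.99 / 12.01 = 3.746 mol; H: 7.553 / 1.008 = 7.493 mol; F: 47.457 / 19.00 = 2.498 mol
Ratios (÷ 2.498): C 1.500, H 3.000, F 1.000
×2: C 3.00, H 6.00, F 2.00 → C3H6F2

C3H6F2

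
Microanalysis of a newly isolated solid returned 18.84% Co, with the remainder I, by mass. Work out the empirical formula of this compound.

CoI2

Assume 100 g: 18.84 g Co, 81.16 g I.
Moles — Co: 18.84 / 58.93 = 0.3197 mol; I: 81.16 / 126.90 = 0.6396 mol
Divide by the smallest (0.3197 mol Co): Co 1.000, I 2.000
≈ 1:2 → CoI2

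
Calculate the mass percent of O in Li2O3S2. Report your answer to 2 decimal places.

38.09%

Molar mass = 2(6.94) + 3(16.00) + 2(32.07) = 126.020 g/mol
Mass of O per mole = 3 × 16.00 = 48.000 g
% O = 48.000 / 126.020 × 100 = 38.09%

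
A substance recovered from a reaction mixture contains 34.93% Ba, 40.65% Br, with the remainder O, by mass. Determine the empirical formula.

BaBr2O6

Assume 100 g: 34.93 g Ba, 40.65 g Br, 24.42 g O.
n(Ba) = 34.93/137.33 = 0.2544, n(Br) = 40.65/79.90 = 0.5088, n(O) = 24.42/16.00 = 1.526
Divide by the smallest (0.2544 mol Ba): Ba 1.000, Br 2.000, O 6.001
≈ 1:2:6 → BaBr2O6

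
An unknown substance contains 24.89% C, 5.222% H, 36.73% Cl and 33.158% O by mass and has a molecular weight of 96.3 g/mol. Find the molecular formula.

C2H5ClO2

Assume 100 g: 24.89 g C, 5.222 g H, 36.73 g Cl, 33.158 g O.
Moles — C: 24.89 / 12.01 = 2.072 mol; H: 5.222 / 1.008 = 5.181 mol; Cl: 36.73 / 35.45 = 1.036 mol; O: 33.158 / 16.00 = 2.072 mol
Smallest is Cl at 1.036 mol; normalising gives C 2.000, H 5.000, Cl 1.000, O 2.000
Ratio ≈ 2:5:1:2, so the empirical formula is C2H5ClO2
Empirical-formula mass = 96.51 g/mol
n = 96.3 / 96.51 = 1.00 ≈ 1
Molecular formula = empirical formula = C2H5ClO2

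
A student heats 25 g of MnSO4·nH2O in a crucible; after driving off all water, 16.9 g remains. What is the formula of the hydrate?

Mass of water lost = 25 − 16.9 = 8.1 g → 8.1 / 18.02 = 0.4495 mol H2O
Molar mass of MnSO4 = 151.01 g/mol → mol MnSO4 = 16.9 / 151.01 = 0.1119
n = 0.4495 / 0.1119 = 4.02 ≈ 4 → MnSO4·4H2O

MnSO4·4H2O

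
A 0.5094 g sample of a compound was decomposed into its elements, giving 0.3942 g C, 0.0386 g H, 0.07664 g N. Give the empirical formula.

C6H7N

n(C) = 0.3942/12.01 = 0.03282, n(H) = 0.0386/1.008 = 0.03829, n(N) = 0.07664/14.01 = 0.00547
Smallest is N at 0.00547 mol; normalising gives C 6.000, H 7.000, N 1.000
Ratio ≈ 6:7:1, so the empirical formula is C6H7N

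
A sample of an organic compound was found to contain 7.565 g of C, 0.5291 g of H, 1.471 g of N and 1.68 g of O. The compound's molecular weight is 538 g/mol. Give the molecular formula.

n(C) = 7.565/12.01 = 0.6299, n(H) = 0.5291/1.008 = 0.5249, n(N) = 1.471/14.01 = 0.105, n(O) = 1.68/16.00 = 0.105
Smallest is N at 0.105 mol; normalising gives C 5.999, H 4.999, N 1.000, O 1.000
≈ 6:5:1:1 → C6H5NO
Empirical-formula mass = 107.11 g/mol
n = 538 / 107.11 = 5.02 ≈ 5
Molecular formula = (C6H5NO)×5 = C30H25N5O5

C30H25N5O5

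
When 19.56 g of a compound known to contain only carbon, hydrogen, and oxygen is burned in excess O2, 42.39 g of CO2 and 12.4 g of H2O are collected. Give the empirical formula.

C7H10O3

mol C = 42.39 / 44.01 = 0.9632; mass C = 0.9632 × 12.01 = 11.57 g
mol H = 2 × (12.4 / 18.02) = 1.376; mass H = 1.376 × 1.008 = 1.387 g
mass O = 19.56 − (12.96) = 6.605 g → mol O = 0.4128
Smallest is O at 0.4128 mol; normalising gives C 2.333, H 3.334, O 1.000
Multiply by 3: C 7.00, H 10.00, O 3.00 → C7H10O3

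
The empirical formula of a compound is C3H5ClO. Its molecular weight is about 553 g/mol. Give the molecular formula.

C18H30Cl6O6

Empirical-formula mass = 92.52 g/mol
n = 553 / 92.52 = 5.98 ≈ 6
Molecular formula = (C3H5ClO)6 = C18H30Cl6O6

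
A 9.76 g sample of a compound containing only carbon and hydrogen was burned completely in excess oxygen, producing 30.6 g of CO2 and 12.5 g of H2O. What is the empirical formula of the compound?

CH2

mol C = 30.6 / 44.01 = 0.6953; mass C = 0.6953 × 12.01 = 8.351 g
mol H = 2 × (12.5 / 18.02) = 1.387; mass H = 1.387 × 1.008 = 1.398 g
Divide by the smallest (0.6953 mol C): C 1.000, H 1.995
→ CH2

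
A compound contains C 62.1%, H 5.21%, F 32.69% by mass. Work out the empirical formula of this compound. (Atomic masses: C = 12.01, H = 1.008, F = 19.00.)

Assume 100 g: 62.1 g C, 5.21 g H, 32.69 g F.
Moles — C: 62.1 / 12.01 = 5.171 mol; H: 5.21 / 1.008 = 5.169 mol; F: 32.69 / 19.00 = 1.721 mol
Ratios (÷ 1.721): C 3.005, H 3.004, F 1.000
≈ 3:3:1 → C3H3F

C3H3F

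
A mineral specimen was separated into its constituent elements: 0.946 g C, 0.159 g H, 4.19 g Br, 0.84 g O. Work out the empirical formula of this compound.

C3H6Br2O2

Moles — C: 0.946 / 12.01 = 0.07877 mol; H: 0.159 / 1.008 = 0.1577 mol; Br: 4.19 / 79.90 = 0.05244 mol; O: 0.84 / 16.00 = 0.0525 mol
Smallest is Br at 0.05244 mol; normalising gives C 1.502, H 3.008, Br 1.000, O 1.001
×2: C 3.00, H 6.02, Br 2.00, O 2.00 → C3H6Br2O2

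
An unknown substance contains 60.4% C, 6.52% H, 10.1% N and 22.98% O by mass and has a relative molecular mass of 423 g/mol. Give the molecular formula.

C21H27N3O6

Assume 100 g: 60.4 g C, 6.52 g H, 10.1 g N, 22.98 g O.
C: 60.4 g ÷ 12.01 g/mol = 5.029 mol
H: 6.52 g ÷ 1.008 g/mol = 6.468 mol
N: 10.1 g ÷ 14.01 g/mol = 0.7209 mol
O: 22.98 g ÷ 16.00 g/mol = 1.436 mol
Smallest is N at 0.7209 mol; normalising gives C 6.976, H 8.972, N 1.000, O 1.992
Ratio ≈ 7:9:1:2, so the empirical formula is C7H9NO2
Empirical-formula mass = 139.15 g/mol
n = 423 / 139.15 = 3.04 ≈ 3
Molecular formula = (C7H9NO2)×3 = C21H27N3O6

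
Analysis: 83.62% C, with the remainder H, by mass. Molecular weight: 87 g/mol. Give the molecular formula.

Assume 100 g: 83.62 g C, 16.38 g H.
n(C) = 83.62/12.01 = 6.963, n(H) = 16.38/1.008 = 16.25
Ratios (÷ 6.963): C 1.000, H 2.334
×3: C 3.00, H 7.00 → C3H7
Empirical-formula mass = 43.09 g/mol
n = 87 / 43.09 = 2.02 ≈ 2
Molecular formula = (C3H7)×2 = C6H14

C6H14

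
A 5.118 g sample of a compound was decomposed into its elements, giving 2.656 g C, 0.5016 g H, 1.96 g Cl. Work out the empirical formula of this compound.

C4H9Cl

n(C) = 2.656/12.01 = 0.2211, n(H) = 0.5016/1.008 = 0.4976, n(Cl) = 1.96/35.45 = 0.05529
Ratios (÷ 0.05529): C 4.000, H 9.000, Cl 1.000
Ratio ≈ 4:9:1, so the empirical formula is C4H9Cl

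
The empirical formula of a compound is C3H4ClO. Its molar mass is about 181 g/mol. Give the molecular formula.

Empirical-formula mass = 91.51 g/mol
n = 181 / 91.51 = 1.98 ≈ 2
Molecular formula = (C3H4ClO)2 = C6H8Cl2O2

C6H8Cl2O2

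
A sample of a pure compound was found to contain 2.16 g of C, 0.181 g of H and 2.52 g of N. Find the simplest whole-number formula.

Moles — C: 2.16 / 12.01 = 0.1799 mol; H: 0.181 / 1.008 = 0.1796 mol; N: 2.52 / 14.01 = 0.1799 mol
Smallest is H at 0.1796 mol; normalising gives C 1.002, H 1.000, N 1.002
≈ 1:1:1 → CHN

CHN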